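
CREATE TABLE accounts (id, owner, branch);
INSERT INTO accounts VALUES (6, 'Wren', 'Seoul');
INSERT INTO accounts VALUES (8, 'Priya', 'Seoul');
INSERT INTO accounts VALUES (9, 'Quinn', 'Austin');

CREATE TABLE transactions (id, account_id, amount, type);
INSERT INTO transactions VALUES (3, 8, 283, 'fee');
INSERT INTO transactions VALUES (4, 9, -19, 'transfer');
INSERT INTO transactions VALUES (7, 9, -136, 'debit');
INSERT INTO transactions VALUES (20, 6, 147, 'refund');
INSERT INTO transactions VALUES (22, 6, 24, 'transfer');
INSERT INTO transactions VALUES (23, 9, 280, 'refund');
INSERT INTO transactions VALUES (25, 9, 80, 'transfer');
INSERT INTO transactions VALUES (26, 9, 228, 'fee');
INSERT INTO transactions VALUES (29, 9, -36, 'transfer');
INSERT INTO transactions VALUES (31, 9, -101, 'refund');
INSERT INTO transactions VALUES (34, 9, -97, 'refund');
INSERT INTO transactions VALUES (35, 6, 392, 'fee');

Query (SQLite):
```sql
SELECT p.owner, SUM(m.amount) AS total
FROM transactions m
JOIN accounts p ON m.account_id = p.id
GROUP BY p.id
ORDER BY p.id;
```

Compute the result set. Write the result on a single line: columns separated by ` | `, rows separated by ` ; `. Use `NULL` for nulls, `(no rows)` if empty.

Join each transactions row to its accounts via account_id.
Group joined rows by accounts.id; compute SUM(m.amount) per group.
  6: ids {20, 22, 35} → SUM(m.amount)=563
  8: ids {3} → SUM(m.amount)=283
  9: ids {4, 7, 23, 25, 26, 29, 31, 34} → SUM(m.amount)=199

Wren | 563 ; Priya | 283 ; Quinn | 199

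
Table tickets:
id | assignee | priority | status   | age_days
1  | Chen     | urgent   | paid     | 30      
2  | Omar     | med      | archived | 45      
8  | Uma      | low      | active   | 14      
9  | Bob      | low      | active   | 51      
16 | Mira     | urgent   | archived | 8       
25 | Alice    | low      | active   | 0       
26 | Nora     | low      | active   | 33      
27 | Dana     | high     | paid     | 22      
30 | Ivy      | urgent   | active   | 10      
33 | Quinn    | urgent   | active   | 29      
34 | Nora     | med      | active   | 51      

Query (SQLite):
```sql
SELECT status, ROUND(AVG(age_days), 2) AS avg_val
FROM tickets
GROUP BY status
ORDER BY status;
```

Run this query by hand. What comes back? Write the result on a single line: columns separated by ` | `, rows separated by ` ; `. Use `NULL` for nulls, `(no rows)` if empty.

active | 26.86 ; archived | 26.5 ; paid | 26

Partition tickets by status; compute ROUND(AVG(age_days), 2) within each group.
  active: ids {8, 9, 25, 26, 30, 33, 34} → ROUND(AVG(age_days), 2)=26.86
  archived: ids {2, 16} → ROUND(AVG(age_days), 2)=26.5
  paid: ids {1, 27} → ROUND(AVG(age_days), 2)=26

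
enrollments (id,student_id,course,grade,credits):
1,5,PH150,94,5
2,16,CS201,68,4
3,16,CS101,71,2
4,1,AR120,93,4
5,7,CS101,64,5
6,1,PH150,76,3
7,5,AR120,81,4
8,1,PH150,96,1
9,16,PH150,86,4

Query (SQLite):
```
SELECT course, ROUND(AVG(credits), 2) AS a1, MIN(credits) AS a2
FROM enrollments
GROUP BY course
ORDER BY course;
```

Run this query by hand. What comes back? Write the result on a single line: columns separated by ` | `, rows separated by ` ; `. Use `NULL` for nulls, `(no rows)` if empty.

AR120 | 4 | 4 ; CS101 | 3.5 | 2 ; CS201 | 4 | 4 ; PH150 | 3.25 | 1

Group enrollments by course.
Per group compute: ROUND(AVG(credits), 2), MIN(credits).
  AR120: ids {4, 7} → ROUND(AVG(credits), 2)=4, MIN(credits)=4
  CS101: ids {3, 5} → ROUND(AVG(credits), 2)=3.5, MIN(credits)=2
  CS201: ids {2} → ROUND(AVG(credits), 2)=4, MIN(credits)=4
  PH150: ids {1, 6, 8, 9} → ROUND(AVG(credits), 2)=3.25, MIN(credits)=1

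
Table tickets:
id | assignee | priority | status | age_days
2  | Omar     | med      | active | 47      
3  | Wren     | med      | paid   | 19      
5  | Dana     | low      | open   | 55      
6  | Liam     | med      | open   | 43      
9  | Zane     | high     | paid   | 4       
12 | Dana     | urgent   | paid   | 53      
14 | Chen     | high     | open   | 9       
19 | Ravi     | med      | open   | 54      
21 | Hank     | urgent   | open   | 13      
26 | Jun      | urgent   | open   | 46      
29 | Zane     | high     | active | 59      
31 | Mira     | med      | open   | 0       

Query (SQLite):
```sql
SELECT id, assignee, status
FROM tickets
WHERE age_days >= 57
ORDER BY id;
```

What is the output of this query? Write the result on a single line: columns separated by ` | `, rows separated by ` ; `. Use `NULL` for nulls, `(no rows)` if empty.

29 | Zane | active

age_days >= 57: ids {29}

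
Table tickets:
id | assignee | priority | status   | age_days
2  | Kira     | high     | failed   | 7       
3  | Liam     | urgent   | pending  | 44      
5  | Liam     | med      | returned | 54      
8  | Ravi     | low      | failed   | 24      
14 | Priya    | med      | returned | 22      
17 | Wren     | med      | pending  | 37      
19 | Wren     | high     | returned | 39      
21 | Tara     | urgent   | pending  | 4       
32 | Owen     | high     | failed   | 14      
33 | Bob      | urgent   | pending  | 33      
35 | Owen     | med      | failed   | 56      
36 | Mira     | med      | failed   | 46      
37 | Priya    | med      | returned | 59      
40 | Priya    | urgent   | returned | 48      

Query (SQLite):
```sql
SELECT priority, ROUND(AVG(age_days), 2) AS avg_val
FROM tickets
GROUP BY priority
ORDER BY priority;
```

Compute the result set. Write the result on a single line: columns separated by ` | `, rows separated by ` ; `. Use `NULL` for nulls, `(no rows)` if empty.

high | 20 ; low | 24 ; med | 45.67 ; urgent | 32.25

Partition tickets by priority; compute ROUND(AVG(age_days), 2) within each group.
  high: ids {2, 19, 32} → ROUND(AVG(age_days), 2)=20
  low: ids {8} → ROUND(AVG(age_days), 2)=24
  med: ids {5, 14, 17, 35, 36, 37} → ROUND(AVG(age_days), 2)=45.67
  urgent: ids {3, 21, 33, 40} → ROUND(AVG(age_days), 2)=32.25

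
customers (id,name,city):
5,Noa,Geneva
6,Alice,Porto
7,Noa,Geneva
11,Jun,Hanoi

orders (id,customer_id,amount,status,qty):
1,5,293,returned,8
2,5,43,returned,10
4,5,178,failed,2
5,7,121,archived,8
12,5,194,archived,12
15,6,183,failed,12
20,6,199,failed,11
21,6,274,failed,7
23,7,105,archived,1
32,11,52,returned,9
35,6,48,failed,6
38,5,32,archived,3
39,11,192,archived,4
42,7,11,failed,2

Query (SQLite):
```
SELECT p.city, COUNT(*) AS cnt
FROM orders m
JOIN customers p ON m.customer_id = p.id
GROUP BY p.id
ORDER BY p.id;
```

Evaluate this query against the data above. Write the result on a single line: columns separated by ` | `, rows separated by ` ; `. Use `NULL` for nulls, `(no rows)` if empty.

Geneva | 5 ; Porto | 4 ; Geneva | 3 ; Hanoi | 2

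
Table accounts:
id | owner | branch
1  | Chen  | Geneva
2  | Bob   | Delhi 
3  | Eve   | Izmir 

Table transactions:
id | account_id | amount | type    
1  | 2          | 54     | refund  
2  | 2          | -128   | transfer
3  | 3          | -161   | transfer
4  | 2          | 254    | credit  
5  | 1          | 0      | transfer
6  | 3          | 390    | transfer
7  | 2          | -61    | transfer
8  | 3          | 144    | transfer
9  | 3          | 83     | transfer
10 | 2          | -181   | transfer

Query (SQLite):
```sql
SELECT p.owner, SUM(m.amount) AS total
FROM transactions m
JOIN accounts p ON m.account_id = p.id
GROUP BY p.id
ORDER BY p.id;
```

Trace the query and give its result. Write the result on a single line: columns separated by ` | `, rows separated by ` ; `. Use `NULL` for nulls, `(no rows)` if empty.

Join each transactions row to its accounts via account_id.
Group joined rows by accounts.id; compute SUM(m.amount) per group.
  1: ids {5} → SUM(m.amount)=0
  2: ids {1, 2, 4, 7, 10} → SUM(m.amount)=-62
  3: ids {3, 6, 8, 9} → SUM(m.amount)=456

Chen | 0 ; Bob | -62 ; Eve | 456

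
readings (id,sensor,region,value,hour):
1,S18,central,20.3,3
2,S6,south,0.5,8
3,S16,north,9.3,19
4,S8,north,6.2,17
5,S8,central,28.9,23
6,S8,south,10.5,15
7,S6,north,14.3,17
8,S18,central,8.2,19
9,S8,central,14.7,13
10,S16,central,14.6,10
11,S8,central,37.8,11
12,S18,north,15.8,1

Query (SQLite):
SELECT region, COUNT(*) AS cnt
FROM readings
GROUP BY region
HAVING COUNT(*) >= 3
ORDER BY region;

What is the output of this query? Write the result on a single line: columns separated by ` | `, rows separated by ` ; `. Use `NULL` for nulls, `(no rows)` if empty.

central | 6 ; north | 4

Partition readings by region; compute COUNT(*) within each group.
HAVING: keep groups with count ≥ 3.
  central: ids {1, 5, 8, 9, 10, 11} → COUNT(*)=6
  north: ids {3, 4, 7, 12} → COUNT(*)=4
  south: ids {2, 6} → COUNT(*)=2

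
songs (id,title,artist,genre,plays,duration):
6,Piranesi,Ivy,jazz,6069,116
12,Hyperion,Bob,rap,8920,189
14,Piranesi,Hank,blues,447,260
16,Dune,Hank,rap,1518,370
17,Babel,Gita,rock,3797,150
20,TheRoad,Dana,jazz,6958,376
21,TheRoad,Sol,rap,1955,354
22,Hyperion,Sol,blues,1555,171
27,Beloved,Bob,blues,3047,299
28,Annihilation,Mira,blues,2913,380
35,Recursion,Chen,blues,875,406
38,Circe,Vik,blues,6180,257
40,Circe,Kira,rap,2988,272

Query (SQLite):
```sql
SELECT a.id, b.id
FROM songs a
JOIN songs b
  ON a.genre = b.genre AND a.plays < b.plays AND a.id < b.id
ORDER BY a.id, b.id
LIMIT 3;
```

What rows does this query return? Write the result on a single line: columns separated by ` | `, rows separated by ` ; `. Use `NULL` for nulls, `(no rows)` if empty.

6 | 20 ; 14 | 22 ; 14 | 27

Pairs (a,b) with same genre, a.plays < b.plays, a.id < b.id.
genre groups: blues:{14,22,27,28,35,38} jazz:{6,20} rap:{12,16,21,40} rock:{17}
Ordered by (a.id, b.id); first 3.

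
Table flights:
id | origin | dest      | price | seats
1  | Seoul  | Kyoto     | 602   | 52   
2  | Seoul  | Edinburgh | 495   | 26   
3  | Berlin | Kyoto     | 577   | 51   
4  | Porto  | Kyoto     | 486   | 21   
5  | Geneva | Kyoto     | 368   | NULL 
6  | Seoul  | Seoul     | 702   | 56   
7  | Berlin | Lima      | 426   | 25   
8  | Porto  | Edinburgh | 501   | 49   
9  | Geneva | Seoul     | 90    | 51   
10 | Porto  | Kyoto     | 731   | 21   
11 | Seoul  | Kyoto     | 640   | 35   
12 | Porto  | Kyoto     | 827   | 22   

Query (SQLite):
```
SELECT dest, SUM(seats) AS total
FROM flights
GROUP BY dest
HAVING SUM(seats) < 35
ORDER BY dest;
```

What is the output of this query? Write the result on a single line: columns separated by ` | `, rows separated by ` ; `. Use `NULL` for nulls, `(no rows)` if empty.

Partition flights by dest; compute SUM(seats) within each group.
HAVING: keep groups where SUM(seats) < 35.
  Edinburgh: ids {2, 8} → SUM(seats)=75
  Kyoto: ids {1, 3, 4, 5, 10, 11, 12} → SUM(seats)=202
  Lima: ids {7} → SUM(seats)=25
  Seoul: ids {6, 9} → SUM(seats)=107

Lima | 25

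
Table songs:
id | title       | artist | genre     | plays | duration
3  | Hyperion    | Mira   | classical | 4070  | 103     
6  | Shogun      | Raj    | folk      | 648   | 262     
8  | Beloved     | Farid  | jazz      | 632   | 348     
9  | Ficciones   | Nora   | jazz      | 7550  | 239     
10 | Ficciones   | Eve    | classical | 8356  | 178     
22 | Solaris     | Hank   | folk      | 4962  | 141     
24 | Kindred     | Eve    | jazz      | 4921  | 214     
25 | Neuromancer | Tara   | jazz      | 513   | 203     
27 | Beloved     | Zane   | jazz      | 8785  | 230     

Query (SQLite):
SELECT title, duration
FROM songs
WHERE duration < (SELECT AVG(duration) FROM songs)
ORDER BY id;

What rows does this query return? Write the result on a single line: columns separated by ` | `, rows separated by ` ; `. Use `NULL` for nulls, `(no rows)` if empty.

Hyperion | 103 ; Ficciones | 178 ; Solaris | 141 ; Neuromancer | 203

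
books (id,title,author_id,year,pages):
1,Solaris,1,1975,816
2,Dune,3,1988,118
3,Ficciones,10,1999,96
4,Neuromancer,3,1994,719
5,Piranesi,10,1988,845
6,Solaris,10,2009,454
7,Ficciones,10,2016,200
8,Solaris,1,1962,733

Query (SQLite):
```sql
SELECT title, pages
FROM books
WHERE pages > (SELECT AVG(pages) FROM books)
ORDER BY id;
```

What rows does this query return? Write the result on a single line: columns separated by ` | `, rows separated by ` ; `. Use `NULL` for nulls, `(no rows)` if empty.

Scalar subquery: AVG(pages) over all books rows = 497.625.
Keep rows where pages > that value.

Solaris | 816 ; Neuromancer | 719 ; Piranesi | 845 ; Solaris | 733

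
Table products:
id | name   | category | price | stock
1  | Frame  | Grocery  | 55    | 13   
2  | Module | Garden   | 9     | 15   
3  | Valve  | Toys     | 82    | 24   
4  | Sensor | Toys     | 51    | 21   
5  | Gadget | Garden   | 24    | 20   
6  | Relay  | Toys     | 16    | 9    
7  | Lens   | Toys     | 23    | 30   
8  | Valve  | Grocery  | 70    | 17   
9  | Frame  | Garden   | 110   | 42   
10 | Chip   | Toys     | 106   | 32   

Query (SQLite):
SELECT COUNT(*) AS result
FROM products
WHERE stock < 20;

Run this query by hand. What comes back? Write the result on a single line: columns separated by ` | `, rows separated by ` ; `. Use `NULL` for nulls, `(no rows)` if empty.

Rows where stock < 20 → stock values: [13, 15, 9, 17].
COUNT(*) counts rows → 4.

4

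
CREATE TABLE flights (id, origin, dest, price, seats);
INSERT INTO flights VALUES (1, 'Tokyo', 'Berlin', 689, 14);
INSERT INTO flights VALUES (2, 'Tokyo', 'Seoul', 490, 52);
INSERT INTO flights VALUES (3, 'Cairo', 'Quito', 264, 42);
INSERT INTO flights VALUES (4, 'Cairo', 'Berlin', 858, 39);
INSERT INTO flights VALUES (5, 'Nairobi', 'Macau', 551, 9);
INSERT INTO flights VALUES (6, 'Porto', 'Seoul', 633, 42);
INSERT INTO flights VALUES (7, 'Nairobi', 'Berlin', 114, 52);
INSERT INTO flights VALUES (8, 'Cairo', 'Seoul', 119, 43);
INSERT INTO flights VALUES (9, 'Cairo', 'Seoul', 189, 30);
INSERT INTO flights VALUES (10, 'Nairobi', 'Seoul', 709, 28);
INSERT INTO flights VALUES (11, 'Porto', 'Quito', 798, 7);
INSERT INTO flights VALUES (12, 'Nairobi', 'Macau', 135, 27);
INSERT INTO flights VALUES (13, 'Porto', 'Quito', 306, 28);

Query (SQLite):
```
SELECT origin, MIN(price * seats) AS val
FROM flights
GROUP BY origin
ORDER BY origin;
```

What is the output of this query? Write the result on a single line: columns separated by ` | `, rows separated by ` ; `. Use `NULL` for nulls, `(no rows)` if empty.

Cairo | 5117 ; Nairobi | 3645 ; Porto | 5586 ; Tokyo | 9646

For each row compute price * seats.
Group by origin; take MIN of the expression per group.
  Cairo: ids {3, 4, 8, 9} → MIN(price * seats)=5117
  Nairobi: ids {5, 7, 10, 12} → MIN(price * seats)=3645
  Porto: ids {6, 11, 13} → MIN(price * seats)=5586
  Tokyo: ids {1, 2} → MIN(price * seats)=9646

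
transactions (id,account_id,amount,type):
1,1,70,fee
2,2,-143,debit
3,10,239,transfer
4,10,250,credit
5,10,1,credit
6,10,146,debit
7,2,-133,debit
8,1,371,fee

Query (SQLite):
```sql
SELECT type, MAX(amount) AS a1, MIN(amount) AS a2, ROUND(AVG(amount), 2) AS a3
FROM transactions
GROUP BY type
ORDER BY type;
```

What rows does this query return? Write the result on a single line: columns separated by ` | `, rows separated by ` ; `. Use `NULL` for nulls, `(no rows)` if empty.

credit | 250 | 1 | 125.5 ; debit | 146 | -143 | -43.33 ; fee | 371 | 70 | 220.5 ; transfer | 239 | 239 | 239

Group transactions by type.
Per group compute: MAX(amount), MIN(amount), ROUND(AVG(amount), 2).
  credit: ids {4, 5} → MAX(amount)=250, MIN(amount)=1, ROUND(AVG(amount), 2)=125.5
  debit: ids {2, 6, 7} → MAX(amount)=146, MIN(amount)=-143, ROUND(AVG(amount), 2)=-43.33
  fee: ids {1, 8} → MAX(amount)=371, MIN(amount)=70, ROUND(AVG(amount), 2)=220.5
  transfer: ids {3} → MAX(amount)=239, MIN(amount)=239, ROUND(AVG(amount), 2)=239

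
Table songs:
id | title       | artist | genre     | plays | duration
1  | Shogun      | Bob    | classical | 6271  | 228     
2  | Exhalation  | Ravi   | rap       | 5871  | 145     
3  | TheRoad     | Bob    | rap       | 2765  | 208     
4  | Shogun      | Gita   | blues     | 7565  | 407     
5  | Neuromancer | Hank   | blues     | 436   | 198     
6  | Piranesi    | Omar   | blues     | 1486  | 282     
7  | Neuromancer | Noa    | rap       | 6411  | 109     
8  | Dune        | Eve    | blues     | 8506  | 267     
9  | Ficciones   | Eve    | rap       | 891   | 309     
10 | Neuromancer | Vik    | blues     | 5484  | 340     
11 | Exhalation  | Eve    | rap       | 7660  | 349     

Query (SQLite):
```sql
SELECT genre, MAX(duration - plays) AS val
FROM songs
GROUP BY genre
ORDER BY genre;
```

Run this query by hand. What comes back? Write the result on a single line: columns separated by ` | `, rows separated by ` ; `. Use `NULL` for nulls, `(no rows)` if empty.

For each row compute duration - plays.
Group by genre; take MAX of the expression per group.
  blues: ids {4, 5, 6, 8, 10} → MAX(duration - plays)=-238
  classical: ids {1} → MAX(duration - plays)=-6043
  rap: ids {2, 3, 7, 9, 11} → MAX(duration - plays)=-582

blues | -238 ; classical | -6043 ; rap | -582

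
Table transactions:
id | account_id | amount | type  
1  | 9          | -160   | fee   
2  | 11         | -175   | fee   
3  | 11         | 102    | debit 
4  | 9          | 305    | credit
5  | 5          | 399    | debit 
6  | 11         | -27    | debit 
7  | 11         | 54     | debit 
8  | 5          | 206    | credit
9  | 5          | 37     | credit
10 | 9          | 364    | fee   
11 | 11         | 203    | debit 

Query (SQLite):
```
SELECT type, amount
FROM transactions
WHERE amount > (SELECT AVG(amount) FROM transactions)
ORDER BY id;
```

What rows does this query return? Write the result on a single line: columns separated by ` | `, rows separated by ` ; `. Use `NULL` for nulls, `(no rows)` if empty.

credit | 305 ; debit | 399 ; credit | 206 ; fee | 364 ; debit | 203

Scalar subquery: AVG(amount) over all transactions rows = 118.909091 (≈; comparison uses full precision).
Keep rows where amount > that value.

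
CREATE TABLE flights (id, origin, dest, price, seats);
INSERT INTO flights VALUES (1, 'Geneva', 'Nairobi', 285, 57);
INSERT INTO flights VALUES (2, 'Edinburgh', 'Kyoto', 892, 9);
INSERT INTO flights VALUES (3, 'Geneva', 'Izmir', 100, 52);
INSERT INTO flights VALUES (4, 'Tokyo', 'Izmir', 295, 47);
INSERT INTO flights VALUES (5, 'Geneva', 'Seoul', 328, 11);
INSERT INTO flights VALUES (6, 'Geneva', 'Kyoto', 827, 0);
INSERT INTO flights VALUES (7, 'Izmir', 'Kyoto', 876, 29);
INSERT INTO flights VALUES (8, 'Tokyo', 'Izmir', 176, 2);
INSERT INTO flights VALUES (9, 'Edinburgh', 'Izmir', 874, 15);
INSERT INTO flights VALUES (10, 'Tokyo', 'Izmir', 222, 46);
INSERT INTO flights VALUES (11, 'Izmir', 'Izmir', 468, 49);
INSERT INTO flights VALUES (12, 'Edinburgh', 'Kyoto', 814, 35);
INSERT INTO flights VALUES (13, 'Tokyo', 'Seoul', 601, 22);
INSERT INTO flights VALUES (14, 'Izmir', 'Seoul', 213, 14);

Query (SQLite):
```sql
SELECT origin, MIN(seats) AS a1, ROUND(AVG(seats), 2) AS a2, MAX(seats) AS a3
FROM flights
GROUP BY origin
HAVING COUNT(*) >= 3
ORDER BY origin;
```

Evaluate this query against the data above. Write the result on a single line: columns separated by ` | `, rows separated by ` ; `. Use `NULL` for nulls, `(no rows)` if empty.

Group flights by origin.
Per group compute: MIN(seats), ROUND(AVG(seats), 2), MAX(seats).
HAVING: drop groups with fewer than 3 rows.
  Edinburgh: ids {2, 9, 12} → MIN(seats)=9, ROUND(AVG(seats), 2)=19.67, MAX(seats)=35
  Geneva: ids {1, 3, 5, 6} → MIN(seats)=0, ROUND(AVG(seats), 2)=30, MAX(seats)=57
  Izmir: ids {7, 11, 14} → MIN(seats)=14, ROUND(AVG(seats), 2)=30.67, MAX(seats)=49
  Tokyo: ids {4, 8, 10, 13} → MIN(seats)=2, ROUND(AVG(seats), 2)=29.25, MAX(seats)=47

Edinburgh | 9 | 19.67 | 35 ; Geneva | 0 | 30 | 57 ; Izmir | 14 | 30.67 | 49 ; Tokyo | 2 | 29.25 | 47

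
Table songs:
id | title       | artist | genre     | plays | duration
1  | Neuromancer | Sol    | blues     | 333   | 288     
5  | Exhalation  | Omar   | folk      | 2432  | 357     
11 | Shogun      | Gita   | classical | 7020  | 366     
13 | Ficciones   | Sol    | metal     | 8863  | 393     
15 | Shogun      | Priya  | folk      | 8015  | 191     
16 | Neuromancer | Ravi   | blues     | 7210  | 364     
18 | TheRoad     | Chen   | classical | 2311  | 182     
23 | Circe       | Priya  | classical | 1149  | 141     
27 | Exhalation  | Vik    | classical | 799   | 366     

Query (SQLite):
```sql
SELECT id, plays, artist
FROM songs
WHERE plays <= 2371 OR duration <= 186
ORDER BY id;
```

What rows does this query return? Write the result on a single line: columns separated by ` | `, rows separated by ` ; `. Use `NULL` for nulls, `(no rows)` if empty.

1 | 333 | Sol ; 18 | 2311 | Chen ; 23 | 1149 | Priya ; 27 | 799 | Vik

plays <= 2371: ids {1, 18, 23, 27}
duration <= 186: ids {18, 23}
Combine with OR.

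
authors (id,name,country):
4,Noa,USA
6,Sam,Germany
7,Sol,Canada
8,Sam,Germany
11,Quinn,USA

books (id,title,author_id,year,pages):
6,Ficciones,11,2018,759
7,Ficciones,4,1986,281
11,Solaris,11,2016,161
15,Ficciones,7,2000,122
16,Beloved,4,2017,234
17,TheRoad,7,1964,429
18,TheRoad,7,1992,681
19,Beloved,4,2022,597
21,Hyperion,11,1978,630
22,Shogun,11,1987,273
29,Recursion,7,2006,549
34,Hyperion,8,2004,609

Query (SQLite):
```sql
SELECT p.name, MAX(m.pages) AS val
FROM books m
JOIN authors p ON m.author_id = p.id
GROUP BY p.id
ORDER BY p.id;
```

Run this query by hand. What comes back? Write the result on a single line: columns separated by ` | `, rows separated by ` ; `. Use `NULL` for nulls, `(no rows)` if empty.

Noa | 597 ; Sol | 681 ; Sam | 609 ; Quinn | 759

Join each books row to its authors via author_id.
Group joined rows by authors.id; compute MAX(m.pages) per group.
  4: ids {7, 16, 19} → MAX(m.pages)=597
  7: ids {15, 17, 18, 29} → MAX(m.pages)=681
  8: ids {34} → MAX(m.pages)=609
  11: ids {6, 11, 21, 22} → MAX(m.pages)=759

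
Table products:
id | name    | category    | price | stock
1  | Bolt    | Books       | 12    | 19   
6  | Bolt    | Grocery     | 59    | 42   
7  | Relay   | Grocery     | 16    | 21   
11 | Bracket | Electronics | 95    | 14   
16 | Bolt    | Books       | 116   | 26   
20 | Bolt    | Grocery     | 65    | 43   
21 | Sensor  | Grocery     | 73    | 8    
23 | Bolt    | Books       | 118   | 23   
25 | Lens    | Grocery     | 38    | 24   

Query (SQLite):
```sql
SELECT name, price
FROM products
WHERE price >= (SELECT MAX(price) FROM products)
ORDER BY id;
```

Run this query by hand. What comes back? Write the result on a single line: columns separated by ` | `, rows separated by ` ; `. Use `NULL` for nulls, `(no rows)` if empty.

Bolt | 118

Scalar subquery: MAX(price) over all products rows = 118.
Keep rows where price >= that value.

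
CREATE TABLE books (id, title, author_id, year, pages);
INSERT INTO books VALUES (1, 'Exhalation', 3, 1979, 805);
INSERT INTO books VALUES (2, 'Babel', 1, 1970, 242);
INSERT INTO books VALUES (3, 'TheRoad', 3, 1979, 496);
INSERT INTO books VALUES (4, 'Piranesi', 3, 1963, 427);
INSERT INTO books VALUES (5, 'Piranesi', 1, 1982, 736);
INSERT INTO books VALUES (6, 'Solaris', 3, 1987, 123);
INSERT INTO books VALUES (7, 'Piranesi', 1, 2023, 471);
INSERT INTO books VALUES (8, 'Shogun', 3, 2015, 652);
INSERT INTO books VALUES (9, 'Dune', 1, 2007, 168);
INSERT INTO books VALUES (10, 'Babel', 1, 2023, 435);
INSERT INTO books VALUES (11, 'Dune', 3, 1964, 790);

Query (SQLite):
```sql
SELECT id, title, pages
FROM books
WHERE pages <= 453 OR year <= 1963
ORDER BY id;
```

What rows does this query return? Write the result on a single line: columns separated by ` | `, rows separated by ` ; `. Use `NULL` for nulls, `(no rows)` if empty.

2 | Babel | 242 ; 4 | Piranesi | 427 ; 6 | Solaris | 123 ; 9 | Dune | 168 ; 10 | Babel | 435

pages <= 453: ids {2, 4, 6, 9, 10}
year <= 1963: ids {4}
Combine with OR.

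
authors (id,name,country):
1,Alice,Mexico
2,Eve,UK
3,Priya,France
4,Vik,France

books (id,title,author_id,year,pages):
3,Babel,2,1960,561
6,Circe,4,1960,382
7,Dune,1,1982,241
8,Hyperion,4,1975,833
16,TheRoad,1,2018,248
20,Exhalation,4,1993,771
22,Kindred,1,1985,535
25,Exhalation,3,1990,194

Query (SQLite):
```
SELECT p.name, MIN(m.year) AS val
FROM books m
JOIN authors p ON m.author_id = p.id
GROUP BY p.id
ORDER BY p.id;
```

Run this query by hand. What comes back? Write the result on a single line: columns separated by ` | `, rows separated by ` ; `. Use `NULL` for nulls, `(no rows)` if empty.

Alice | 1982 ; Eve | 1960 ; Priya | 1990 ; Vik | 1960

Join each books row to its authors via author_id.
Group joined rows by authors.id; compute MIN(m.year) per group.
  1: ids {7, 16, 22} → MIN(m.year)=1982
  2: ids {3} → MIN(m.year)=1960
  3: ids {25} → MIN(m.year)=1990
  4: ids {6, 8, 20} → MIN(m.year)=1960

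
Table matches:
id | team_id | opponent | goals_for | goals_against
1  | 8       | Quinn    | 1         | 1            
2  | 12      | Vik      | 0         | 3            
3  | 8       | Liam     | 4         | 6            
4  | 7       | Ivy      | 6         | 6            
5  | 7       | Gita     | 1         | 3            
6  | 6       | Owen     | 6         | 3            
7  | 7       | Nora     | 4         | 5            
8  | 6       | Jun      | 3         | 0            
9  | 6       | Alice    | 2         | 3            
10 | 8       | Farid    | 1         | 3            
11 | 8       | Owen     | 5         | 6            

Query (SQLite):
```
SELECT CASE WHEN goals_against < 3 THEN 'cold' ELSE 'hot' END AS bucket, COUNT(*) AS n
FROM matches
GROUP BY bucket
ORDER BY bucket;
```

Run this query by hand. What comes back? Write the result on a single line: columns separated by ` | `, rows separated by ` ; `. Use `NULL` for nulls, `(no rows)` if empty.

Bucket rows by goals_against < 3 → 'cold' else 'hot'; count each bucket.

cold | 2 ; hot | 9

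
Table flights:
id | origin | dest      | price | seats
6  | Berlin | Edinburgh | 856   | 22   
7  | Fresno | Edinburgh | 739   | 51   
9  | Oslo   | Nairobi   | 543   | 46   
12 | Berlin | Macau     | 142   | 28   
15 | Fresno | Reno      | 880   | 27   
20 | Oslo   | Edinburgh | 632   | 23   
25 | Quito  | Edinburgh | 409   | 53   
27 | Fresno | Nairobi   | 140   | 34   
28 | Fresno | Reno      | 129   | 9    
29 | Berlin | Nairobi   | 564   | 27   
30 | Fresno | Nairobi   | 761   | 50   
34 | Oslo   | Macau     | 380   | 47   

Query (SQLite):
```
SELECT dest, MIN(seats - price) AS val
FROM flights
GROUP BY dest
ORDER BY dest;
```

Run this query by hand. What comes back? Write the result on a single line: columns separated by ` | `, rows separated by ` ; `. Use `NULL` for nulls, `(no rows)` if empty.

Edinburgh | -834 ; Macau | -333 ; Nairobi | -711 ; Reno | -853

For each row compute seats - price.
Group by dest; take MIN of the expression per group.
  Edinburgh: ids {6, 7, 20, 25} → MIN(seats - price)=-834
  Macau: ids {12, 34} → MIN(seats - price)=-333
  Nairobi: ids {9, 27, 29, 30} → MIN(seats - price)=-711
  Reno: ids {15, 28} → MIN(seats - price)=-853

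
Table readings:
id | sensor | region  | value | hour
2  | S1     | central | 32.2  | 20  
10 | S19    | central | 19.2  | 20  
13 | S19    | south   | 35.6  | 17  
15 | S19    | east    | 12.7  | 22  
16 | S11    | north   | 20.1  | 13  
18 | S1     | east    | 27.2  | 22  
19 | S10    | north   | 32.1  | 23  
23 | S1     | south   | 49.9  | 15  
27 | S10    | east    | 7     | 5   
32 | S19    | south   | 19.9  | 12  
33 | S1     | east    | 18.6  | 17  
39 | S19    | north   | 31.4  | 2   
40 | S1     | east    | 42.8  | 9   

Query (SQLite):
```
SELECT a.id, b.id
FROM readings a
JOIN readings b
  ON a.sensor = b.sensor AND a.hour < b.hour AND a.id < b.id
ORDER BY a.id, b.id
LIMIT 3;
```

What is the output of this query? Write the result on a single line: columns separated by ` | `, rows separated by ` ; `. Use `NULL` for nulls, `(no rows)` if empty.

Pairs (a,b) with same sensor, a.hour < b.hour, a.id < b.id.
sensor groups: S1:{2,18,23,33,40} S10:{19,27} S11:{16} S19:{10,13,15,32,39}
Ordered by (a.id, b.id); first 3.

2 | 18 ; 10 | 15 ; 13 | 15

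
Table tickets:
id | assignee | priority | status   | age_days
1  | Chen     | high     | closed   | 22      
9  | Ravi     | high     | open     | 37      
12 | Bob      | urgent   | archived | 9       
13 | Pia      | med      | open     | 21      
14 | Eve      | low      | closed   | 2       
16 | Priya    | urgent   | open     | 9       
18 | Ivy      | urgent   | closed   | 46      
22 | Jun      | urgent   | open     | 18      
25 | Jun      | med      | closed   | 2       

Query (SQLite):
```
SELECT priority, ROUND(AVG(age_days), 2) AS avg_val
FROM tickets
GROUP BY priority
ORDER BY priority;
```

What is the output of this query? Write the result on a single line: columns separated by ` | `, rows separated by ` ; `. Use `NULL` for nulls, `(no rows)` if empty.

high | 29.5 ; low | 2 ; med | 11.5 ; urgent | 20.5

Partition tickets by priority; compute ROUND(AVG(age_days), 2) within each group.
  high: ids {1, 9} → ROUND(AVG(age_days), 2)=29.5
  low: ids {14} → ROUND(AVG(age_days), 2)=2
  med: ids {13, 25} → ROUND(AVG(age_days), 2)=11.5
  urgent: ids {12, 16, 18, 22} → ROUND(AVG(age_days), 2)=20.5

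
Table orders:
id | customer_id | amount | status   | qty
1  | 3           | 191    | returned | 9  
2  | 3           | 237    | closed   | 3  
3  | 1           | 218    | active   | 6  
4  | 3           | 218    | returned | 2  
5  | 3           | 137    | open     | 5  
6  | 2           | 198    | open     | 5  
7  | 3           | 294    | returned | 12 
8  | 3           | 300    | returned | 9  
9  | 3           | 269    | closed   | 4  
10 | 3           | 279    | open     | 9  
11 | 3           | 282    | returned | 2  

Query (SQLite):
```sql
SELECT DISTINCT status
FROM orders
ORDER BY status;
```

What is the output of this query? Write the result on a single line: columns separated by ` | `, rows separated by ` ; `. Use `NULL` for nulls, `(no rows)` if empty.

Collect distinct status values from orders.

active ; closed ; open ; returned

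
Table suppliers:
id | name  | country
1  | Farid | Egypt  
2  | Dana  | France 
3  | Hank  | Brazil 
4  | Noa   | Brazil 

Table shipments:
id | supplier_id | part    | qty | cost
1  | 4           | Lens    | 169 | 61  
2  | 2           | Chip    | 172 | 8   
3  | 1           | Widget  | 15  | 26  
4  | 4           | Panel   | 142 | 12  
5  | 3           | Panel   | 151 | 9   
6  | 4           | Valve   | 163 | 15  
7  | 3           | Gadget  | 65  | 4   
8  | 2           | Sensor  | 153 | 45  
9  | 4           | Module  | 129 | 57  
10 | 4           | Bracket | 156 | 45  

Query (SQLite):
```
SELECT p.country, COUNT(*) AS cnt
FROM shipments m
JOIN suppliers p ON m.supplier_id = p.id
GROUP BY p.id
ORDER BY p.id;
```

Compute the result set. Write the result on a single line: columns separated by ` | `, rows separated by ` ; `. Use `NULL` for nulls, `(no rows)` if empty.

Egypt | 1 ; France | 2 ; Brazil | 2 ; Brazil | 5

Join each shipments row to its suppliers via supplier_id.
Group joined rows by suppliers.id; compute COUNT(*) per group.
  1: ids {3} → COUNT(*)=1
  2: ids {2, 8} → COUNT(*)=2
  3: ids {5, 7} → COUNT(*)=2
  4: ids {1, 4, 6, 9, 10} → COUNT(*)=5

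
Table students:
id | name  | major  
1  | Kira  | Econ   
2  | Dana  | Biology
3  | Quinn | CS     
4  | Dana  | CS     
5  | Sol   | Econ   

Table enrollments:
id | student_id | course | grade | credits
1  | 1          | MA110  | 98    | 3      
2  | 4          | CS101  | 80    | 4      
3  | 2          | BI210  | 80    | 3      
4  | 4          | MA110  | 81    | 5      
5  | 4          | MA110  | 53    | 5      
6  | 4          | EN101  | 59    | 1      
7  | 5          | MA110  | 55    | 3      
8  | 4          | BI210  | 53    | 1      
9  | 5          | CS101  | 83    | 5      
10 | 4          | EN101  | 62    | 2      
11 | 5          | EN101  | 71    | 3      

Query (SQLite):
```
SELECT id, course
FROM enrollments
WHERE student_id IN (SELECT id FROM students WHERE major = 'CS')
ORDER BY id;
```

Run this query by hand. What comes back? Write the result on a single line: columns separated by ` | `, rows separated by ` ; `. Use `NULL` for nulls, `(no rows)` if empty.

2 | CS101 ; 4 | MA110 ; 5 | MA110 ; 6 | EN101 ; 8 | BI210 ; 10 | EN101

Inner query: students.id where major = 'CS'.
Outer: keep enrollments rows whose student_id is in that set.
Inner query → {3, 4}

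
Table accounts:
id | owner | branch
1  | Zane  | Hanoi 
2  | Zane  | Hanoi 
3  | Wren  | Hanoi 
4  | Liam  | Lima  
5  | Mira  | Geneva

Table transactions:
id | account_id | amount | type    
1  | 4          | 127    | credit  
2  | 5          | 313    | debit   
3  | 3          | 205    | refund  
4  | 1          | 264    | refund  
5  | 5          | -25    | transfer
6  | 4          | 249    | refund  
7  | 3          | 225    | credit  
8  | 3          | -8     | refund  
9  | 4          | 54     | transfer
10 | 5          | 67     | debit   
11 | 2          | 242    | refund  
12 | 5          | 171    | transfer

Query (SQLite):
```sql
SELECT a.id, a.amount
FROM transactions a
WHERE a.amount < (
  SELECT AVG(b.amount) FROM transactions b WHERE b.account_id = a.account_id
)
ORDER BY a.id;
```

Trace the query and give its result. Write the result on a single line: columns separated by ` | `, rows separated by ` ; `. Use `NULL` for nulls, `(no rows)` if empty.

1 | 127 ; 5 | -25 ; 8 | -8 ; 9 | 54 ; 10 | 67

For each transactions row a, compute AVG(amount) over rows sharing a.account_id.
Keep row a if a.amount < that per-group AVG.
  account_id=1: AVG(amount) = 264.0
  account_id=2: AVG(amount) = 242.0
  account_id=3: AVG(amount) = 140.666667
  account_id=4: AVG(amount) = 143.333333
  account_id=5: AVG(amount) = 131.5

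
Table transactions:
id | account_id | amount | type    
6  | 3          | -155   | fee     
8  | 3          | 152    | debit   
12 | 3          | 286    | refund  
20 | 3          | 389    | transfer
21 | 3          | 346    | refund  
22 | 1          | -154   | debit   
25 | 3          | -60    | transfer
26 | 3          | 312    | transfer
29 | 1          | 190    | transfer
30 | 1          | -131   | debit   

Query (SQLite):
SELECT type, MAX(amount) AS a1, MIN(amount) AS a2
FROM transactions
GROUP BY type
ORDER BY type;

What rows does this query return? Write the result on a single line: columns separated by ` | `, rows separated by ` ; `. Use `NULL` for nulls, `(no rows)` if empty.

debit | 152 | -154 ; fee | -155 | -155 ; refund | 346 | 286 ; transfer | 389 | -60

Group transactions by type.
Per group compute: MAX(amount), MIN(amount).
  debit: ids {8, 22, 30} → MAX(amount)=152, MIN(amount)=-154
  fee: ids {6} → MAX(amount)=-155, MIN(amount)=-155
  refund: ids {12, 21} → MAX(amount)=346, MIN(amount)=286
  transfer: ids {20, 25, 26, 29} → MAX(amount)=389, MIN(amount)=-60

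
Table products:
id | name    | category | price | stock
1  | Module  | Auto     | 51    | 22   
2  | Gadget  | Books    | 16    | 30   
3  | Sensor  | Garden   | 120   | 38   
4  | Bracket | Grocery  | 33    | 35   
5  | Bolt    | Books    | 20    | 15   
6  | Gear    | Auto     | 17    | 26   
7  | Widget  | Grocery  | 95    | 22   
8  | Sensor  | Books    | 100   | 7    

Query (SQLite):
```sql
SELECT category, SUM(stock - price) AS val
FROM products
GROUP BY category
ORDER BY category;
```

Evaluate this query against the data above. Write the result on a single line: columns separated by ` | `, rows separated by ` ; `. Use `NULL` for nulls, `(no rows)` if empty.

For each row compute stock - price.
Group by category; take SUM of the expression per group.
  Auto: ids {1, 6} → SUM(stock - price)=-20
  Books: ids {2, 5, 8} → SUM(stock - price)=-84
  Garden: ids {3} → SUM(stock - price)=-82
  Grocery: ids {4, 7} → SUM(stock - price)=-71

Auto | -20 ; Books | -84 ; Garden | -82 ; Grocery | -71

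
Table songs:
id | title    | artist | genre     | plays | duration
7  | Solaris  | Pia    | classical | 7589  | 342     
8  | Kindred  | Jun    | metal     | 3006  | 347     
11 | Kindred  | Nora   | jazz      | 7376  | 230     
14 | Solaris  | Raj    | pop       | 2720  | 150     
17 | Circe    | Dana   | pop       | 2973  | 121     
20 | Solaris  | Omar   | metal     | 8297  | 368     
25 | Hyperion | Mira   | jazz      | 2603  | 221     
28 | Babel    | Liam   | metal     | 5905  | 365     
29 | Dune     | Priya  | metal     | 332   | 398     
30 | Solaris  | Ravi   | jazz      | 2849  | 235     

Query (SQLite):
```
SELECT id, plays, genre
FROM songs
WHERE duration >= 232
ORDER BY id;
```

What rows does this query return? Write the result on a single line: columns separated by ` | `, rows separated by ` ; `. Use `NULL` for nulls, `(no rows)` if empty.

7 | 7589 | classical ; 8 | 3006 | metal ; 20 | 8297 | metal ; 28 | 5905 | metal ; 29 | 332 | metal ; 30 | 2849 | jazz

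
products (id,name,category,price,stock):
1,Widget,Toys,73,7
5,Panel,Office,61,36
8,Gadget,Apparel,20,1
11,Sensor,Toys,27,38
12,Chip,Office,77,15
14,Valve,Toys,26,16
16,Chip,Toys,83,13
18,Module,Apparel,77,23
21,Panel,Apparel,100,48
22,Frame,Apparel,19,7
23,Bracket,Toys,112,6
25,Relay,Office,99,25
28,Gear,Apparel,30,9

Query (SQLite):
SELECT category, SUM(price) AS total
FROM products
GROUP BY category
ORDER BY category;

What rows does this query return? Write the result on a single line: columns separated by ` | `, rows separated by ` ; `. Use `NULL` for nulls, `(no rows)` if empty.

Partition products by category; compute SUM(price) within each group.
  Apparel: ids {8, 18, 21, 22, 28} → SUM(price)=246
  Office: ids {5, 12, 25} → SUM(price)=237
  Toys: ids {1, 11, 14, 16, 23} → SUM(price)=321

Apparel | 246 ; Office | 237 ; Toys | 321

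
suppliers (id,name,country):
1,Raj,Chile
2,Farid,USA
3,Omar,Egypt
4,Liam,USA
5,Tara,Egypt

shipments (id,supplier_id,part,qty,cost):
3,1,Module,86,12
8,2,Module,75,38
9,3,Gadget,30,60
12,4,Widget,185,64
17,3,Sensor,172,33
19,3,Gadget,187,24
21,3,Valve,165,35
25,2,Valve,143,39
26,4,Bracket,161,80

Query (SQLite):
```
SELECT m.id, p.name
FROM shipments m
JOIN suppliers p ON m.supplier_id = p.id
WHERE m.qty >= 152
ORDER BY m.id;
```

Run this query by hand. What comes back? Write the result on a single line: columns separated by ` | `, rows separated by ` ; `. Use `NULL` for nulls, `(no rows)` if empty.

Each shipments row matches the suppliers row where supplier_id = suppliers.id.
Then keep rows with m.qty >= 152.

12 | Liam ; 17 | Omar ; 19 | Omar ; 21 | Omar ; 26 | Liam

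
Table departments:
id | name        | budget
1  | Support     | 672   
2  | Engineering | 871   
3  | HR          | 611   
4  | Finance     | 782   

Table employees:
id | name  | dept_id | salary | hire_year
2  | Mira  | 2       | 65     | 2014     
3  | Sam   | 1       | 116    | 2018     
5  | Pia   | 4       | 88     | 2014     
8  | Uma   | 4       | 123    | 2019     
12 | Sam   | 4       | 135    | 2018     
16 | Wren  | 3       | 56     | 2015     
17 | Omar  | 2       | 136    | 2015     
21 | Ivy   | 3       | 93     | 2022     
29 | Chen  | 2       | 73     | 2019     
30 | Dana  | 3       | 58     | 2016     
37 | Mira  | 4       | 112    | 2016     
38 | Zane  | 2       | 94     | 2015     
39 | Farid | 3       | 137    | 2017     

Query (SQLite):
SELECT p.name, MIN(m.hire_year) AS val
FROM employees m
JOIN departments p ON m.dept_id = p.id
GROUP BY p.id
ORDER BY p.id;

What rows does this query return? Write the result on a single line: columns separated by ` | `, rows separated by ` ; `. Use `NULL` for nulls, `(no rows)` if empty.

Join each employees row to its departments via dept_id.
Group joined rows by departments.id; compute MIN(m.hire_year) per group.
  1: ids {3} → MIN(m.hire_year)=2018
  2: ids {2, 17, 29, 38} → MIN(m.hire_year)=2014
  3: ids {16, 21, 30, 39} → MIN(m.hire_year)=2015
  4: ids {5, 8, 12, 37} → MIN(m.hire_year)=2014

Support | 2018 ; Engineering | 2014 ; HR | 2015 ; Finance | 2014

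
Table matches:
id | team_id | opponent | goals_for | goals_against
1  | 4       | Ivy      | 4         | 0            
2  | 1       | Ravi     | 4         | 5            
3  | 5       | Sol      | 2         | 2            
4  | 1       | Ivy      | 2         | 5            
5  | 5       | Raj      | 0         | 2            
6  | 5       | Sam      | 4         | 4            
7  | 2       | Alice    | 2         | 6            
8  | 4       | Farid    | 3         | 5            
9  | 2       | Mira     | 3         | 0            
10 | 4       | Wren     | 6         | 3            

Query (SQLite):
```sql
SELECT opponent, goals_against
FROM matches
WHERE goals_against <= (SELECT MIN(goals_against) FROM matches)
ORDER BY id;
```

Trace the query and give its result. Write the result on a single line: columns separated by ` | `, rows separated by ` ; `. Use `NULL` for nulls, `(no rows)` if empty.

Ivy | 0 ; Mira | 0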